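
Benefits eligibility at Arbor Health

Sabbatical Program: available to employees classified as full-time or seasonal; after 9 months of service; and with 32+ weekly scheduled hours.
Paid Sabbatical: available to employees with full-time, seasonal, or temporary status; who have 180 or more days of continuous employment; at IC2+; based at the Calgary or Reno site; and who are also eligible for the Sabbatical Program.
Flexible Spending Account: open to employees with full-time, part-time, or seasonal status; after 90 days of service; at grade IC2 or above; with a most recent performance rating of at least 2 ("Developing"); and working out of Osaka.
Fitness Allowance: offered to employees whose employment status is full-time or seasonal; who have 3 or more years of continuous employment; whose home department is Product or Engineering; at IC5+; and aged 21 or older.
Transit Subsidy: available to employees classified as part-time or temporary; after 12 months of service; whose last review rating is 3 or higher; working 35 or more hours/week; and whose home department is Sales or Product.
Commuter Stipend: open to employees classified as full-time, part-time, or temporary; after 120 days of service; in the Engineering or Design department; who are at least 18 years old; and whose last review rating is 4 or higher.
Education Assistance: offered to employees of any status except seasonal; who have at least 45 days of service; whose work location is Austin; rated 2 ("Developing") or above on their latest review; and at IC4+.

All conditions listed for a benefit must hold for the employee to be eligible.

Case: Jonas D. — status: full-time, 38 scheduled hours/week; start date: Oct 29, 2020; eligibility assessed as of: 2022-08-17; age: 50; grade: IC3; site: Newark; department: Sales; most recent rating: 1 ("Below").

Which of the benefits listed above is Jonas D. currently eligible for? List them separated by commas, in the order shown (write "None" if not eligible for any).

Service from Oct 29, 2020 to 2022-08-17: 657 days.
Sabbatical Program — status full-time ✓; service 657 days ≥ 9 months (≈270 days) ✓; 38 hrs/wk ≥ 32 ✓ → eligible.
Paid Sabbatical — status full-time ✓; service 657 days ≥ 180 days ✓; grade IC3 ≥ IC2 ✓; site Newark ✗ (not Calgary or Reno) → not eligible.
Flexible Spending Account — status full-time ✓; service 657 days ≥ 90 days ✓; grade IC3 ≥ IC2 ✓; rating 1 < 2 ✗ → not eligible.
Fitness Allowance — status full-time ✓; service 657 days < 3 years (≈1095 days) ✗ → not eligible.
Transit Subsidy — status full-time ✗ (requires part-time or temporary) → not eligible.
Commuter Stipend — status full-time ✓; service 657 days ≥ 120 days ✓; dept Sales ✗ → not eligible.
Education Assistance — status full-time ✓ (not excluded); service 657 days ≥ 45 days ✓; site Newark ✗ (not Austin) → not eligible.

Sabbatical Program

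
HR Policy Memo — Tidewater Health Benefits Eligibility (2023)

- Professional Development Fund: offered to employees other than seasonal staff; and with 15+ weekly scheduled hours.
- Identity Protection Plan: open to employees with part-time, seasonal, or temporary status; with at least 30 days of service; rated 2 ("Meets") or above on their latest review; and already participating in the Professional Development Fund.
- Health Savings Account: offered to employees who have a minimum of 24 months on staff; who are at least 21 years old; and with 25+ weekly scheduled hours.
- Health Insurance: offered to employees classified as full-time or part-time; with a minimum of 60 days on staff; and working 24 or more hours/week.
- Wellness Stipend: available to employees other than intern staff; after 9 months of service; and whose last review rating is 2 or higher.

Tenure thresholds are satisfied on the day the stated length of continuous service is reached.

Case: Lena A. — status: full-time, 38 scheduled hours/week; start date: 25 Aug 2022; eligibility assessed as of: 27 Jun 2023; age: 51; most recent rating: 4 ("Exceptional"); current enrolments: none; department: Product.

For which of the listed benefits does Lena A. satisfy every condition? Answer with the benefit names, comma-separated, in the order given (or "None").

Professional Development Fund, Health Insurance, Wellness Stipend

Service from 25 Aug 2022 to 27 Jun 2023: 306 days.
Professional Development Fund — status full-time ✓ (not excluded); 38 hrs/wk ≥ 15 ✓ → eligible.
Identity Protection Plan — status full-time ✗ (requires part-time, seasonal, or temporary) → not eligible.
Health Savings Account — service 306 days < 24 months (≈720 days) ✗ → not eligible.
Health Insurance — status full-time ✓; service 306 days ≥ 60 days ✓; 38 hrs/wk ≥ 24 ✓ → eligible.
Wellness Stipend — status full-time ✓ (not excluded); service 306 days ≥ 9 months (≈270 days) ✓; rating 4 ≥ 2 ✓ → eligible.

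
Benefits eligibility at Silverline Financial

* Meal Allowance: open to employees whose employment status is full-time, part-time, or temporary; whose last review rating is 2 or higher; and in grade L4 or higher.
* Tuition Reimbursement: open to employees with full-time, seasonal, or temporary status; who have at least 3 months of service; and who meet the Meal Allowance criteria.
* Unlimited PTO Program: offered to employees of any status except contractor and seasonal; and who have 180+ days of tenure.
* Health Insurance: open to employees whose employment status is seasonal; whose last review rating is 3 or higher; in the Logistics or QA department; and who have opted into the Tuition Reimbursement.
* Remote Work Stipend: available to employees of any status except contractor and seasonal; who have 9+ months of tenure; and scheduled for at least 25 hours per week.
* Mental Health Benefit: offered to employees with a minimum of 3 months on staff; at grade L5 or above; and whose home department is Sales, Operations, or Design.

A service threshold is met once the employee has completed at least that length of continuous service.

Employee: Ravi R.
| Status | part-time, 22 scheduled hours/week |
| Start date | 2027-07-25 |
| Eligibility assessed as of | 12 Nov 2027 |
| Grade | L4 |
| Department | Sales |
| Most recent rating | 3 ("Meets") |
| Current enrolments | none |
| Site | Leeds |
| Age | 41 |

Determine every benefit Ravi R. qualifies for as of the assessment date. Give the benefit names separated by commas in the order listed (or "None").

Service from 2027-07-25 to 12 Nov 2027: 110 days.
Meal Allowance — status part-time ✓; rating 3 ≥ 2 ✓; grade L4 ≥ L4 ✓ → eligible.
Tuition Reimbursement — status part-time ✗ (requires full-time, seasonal, or temporary) → not eligible.
Unlimited PTO Program — status part-time ✓ (not excluded); service 110 days < 180 days ✗ → not eligible.
Health Insurance — status part-time ✗ (requires seasonal) → not eligible.
Remote Work Stipend — status part-time ✓ (not excluded); service 110 days < 9 months (≈270 days) ✗ → not eligible.
Mental Health Benefit — service 110 days ≥ 3 months (≈90 days) ✓; grade L4 < L5 ✗ → not eligible.

Meal Allowance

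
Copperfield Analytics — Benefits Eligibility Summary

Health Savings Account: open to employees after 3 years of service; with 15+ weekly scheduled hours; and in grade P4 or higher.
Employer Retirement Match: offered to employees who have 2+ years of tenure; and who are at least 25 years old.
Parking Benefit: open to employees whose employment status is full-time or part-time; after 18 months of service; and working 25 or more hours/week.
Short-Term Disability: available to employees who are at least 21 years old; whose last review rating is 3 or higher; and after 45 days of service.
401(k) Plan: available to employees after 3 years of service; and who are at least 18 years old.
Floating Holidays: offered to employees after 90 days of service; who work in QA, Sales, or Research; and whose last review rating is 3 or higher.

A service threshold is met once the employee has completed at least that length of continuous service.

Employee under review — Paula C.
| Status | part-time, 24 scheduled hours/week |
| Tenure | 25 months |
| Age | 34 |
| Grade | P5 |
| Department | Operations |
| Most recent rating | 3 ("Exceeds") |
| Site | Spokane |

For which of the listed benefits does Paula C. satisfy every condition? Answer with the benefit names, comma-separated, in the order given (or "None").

Health Savings Account — service 25 months < 3 years (≈1095 days) ✗ → not eligible.
Employer Retirement Match — service 25 months ≥ 2 years (≈730 days) ✓; age 34 ≥ 25 ✓ → eligible.
Parking Benefit — status part-time ✓; service 25 months ≥ 18 months ✓; 24 hrs/wk < 25 ✗ → not eligible.
Short-Term Disability — age 34 ≥ 21 ✓; rating 3 ≥ 3 ✓; service 25 months ≥ 45 days ✓ → eligible.
401(k) Plan — service 25 months < 3 years (≈1095 days) ✗ → not eligible.
Floating Holidays — service 25 months ≥ 90 days ✓; dept Operations ✗ → not eligible.

Employer Retirement Match, Short-Term Disability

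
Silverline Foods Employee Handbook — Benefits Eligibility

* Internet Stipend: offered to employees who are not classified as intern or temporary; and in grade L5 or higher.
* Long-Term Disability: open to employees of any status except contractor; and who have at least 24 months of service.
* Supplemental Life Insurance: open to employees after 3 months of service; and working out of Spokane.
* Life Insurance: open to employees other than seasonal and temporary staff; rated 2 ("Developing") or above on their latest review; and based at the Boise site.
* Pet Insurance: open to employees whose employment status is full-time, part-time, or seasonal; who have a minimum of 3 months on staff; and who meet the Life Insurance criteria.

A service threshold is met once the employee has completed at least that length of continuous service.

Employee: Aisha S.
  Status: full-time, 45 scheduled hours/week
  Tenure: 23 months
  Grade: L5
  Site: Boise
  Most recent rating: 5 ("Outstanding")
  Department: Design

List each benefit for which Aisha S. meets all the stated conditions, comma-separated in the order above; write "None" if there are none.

Internet Stipend — status full-time ✓ (not excluded); grade L5 ≥ L5 ✓ → eligible.
Long-Term Disability — status full-time ✓ (not excluded); service 23 months < 24 months ✗ → not eligible.
Supplemental Life Insurance — service 23 months ≥ 3 months ✓; site Boise ✗ (not Spokane) → not eligible.
Life Insurance — status full-time ✓ (not excluded); rating 5 ≥ 2 ✓; site Boise ✓ → eligible.
Pet Insurance — status full-time ✓; service 23 months ≥ 3 months ✓; eligible for Life Insurance ✓ → eligible.

Internet Stipend, Life Insurance, Pet Insurance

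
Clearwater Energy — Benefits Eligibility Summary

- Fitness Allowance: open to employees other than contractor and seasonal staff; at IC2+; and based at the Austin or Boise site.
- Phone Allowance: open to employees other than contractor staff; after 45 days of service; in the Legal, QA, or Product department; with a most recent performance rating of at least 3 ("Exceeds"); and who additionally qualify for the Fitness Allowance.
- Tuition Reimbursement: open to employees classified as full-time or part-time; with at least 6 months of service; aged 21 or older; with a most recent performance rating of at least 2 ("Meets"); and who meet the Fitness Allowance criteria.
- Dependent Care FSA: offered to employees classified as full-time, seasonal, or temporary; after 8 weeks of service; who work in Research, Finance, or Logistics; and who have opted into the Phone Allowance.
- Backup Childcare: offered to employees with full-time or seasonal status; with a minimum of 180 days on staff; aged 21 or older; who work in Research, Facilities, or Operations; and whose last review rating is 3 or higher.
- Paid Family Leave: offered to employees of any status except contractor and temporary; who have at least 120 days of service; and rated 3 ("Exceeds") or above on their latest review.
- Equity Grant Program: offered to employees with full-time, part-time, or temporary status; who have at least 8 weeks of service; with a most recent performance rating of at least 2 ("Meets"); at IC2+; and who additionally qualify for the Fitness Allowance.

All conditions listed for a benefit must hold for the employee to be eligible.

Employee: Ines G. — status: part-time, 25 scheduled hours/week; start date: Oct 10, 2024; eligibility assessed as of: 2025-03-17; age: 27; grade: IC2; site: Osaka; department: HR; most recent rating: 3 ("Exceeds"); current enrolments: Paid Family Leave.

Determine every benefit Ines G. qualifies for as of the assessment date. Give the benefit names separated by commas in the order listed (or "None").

Paid Family Leave

Service from Oct 10, 2024 to 2025-03-17: 158 days.
Fitness Allowance — status part-time ✓ (not excluded); grade IC2 ≥ IC2 ✓; site Osaka ✗ (not Austin or Boise) → not eligible.
Phone Allowance — status part-time ✓ (not excluded); service 158 days ≥ 45 days ✓; dept HR ✗ → not eligible.
Tuition Reimbursement — status part-time ✓; service 158 days < 6 months (≈180 days) ✗ → not eligible.
Dependent Care FSA — status part-time ✗ (requires full-time, seasonal, or temporary) → not eligible.
Backup Childcare — status part-time ✗ (requires full-time or seasonal) → not eligible.
Paid Family Leave — status part-time ✓ (not excluded); service 158 days ≥ 120 days ✓; rating 3 ≥ 3 ✓ → eligible.
Equity Grant Program — status part-time ✓; service 158 days ≥ 8 weeks (≈56 days) ✓; rating 3 ≥ 2 ✓; grade IC2 ≥ IC2 ✓; not eligible for Fitness Allowance ✗ → not eligible.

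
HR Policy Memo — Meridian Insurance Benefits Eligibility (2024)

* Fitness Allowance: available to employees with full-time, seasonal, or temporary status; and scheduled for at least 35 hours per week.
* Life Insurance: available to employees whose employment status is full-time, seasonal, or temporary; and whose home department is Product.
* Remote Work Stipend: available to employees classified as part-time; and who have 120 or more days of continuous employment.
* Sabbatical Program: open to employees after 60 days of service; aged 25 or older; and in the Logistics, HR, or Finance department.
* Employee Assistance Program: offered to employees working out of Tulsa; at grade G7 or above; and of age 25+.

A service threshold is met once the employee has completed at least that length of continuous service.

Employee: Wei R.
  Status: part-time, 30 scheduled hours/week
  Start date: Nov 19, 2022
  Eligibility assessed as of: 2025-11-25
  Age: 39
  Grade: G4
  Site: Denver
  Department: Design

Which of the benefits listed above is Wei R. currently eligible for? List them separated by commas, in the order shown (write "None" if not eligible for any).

Remote Work Stipend

Service from Nov 19, 2022 to 2025-11-25: 1102 days.
Fitness Allowance — status part-time ✗ (requires full-time, seasonal, or temporary) → not eligible.
Life Insurance — status part-time ✗ (requires full-time, seasonal, or temporary) → not eligible.
Remote Work Stipend — status part-time ✓; service 1102 days ≥ 120 days ✓ → eligible.
Sabbatical Program — service 1102 days ≥ 60 days ✓; age 39 ≥ 25 ✓; dept Design ✗ → not eligible.
Employee Assistance Program — site Denver ✗ (not Tulsa) → not eligible.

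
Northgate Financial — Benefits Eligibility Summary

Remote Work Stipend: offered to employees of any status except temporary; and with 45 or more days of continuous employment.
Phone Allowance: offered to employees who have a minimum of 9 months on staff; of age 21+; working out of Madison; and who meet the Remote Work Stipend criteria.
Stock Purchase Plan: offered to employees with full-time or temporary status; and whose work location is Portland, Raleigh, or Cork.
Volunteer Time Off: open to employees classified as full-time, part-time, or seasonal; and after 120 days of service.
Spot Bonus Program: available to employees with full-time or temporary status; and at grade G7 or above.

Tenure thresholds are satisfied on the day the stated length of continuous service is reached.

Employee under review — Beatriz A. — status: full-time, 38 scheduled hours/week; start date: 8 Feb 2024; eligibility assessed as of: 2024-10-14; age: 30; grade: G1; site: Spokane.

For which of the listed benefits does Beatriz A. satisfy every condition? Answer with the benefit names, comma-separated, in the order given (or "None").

Remote Work Stipend, Volunteer Time Off

Service from 8 Feb 2024 to 2024-10-14: 249 days.
Remote Work Stipend — status full-time ✓ (not excluded); service 249 days ≥ 45 days ✓ → eligible.
Phone Allowance — service 249 days < 9 months (≈270 days) ✗ → not eligible.
Stock Purchase Plan — status full-time ✓; site Spokane ✗ (not Portland, Raleigh, or Cork) → not eligible.
Volunteer Time Off — status full-time ✓; service 249 days ≥ 120 days ✓ → eligible.
Spot Bonus Program — status full-time ✓; grade G1 < G7 ✗ → not eligible.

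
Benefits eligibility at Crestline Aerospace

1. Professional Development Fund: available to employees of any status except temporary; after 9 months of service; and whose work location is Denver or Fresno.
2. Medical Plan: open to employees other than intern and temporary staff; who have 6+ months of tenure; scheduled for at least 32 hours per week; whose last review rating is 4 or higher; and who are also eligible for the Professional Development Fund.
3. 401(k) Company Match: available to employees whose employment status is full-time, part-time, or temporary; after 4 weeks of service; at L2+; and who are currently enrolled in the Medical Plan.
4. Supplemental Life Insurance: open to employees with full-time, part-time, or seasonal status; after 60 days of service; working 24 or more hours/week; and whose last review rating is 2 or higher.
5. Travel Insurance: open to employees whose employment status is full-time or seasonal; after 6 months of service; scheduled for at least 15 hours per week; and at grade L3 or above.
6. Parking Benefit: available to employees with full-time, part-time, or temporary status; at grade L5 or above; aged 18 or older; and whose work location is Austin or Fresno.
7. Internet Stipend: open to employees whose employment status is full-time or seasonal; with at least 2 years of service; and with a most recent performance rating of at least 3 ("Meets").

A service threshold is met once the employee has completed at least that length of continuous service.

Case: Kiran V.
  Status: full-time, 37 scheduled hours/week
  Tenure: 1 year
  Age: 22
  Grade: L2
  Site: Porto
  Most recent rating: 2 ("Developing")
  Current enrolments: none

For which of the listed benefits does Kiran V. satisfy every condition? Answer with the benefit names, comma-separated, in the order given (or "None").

Professional Development Fund — status full-time ✓ (not excluded); service 1 year ≥ 9 months (≈270 days) ✓; site Porto ✗ (not Denver or Fresno) → not eligible.
Medical Plan — status full-time ✓ (not excluded); service 1 year ≥ 6 months (≈180 days) ✓; 37 hrs/wk ≥ 32 ✓; rating 2 < 4 ✗ → not eligible.
401(k) Company Match — status full-time ✓; service 1 year ≥ 4 weeks (≈28 days) ✓; grade L2 ≥ L2 ✓; not enrolled in Medical Plan ✗ → not eligible.
Supplemental Life Insurance — status full-time ✓; service 1 year ≥ 60 days ✓; 37 hrs/wk ≥ 24 ✓; rating 2 ≥ 2 ✓ → eligible.
Travel Insurance — status full-time ✓; service 1 year ≥ 6 months (≈180 days) ✓; 37 hrs/wk ≥ 15 ✓; grade L2 < L3 ✗ → not eligible.
Parking Benefit — status full-time ✓; grade L2 < L5 ✗ → not eligible.
Internet Stipend — status full-time ✓; service 1 year < 2 years ✗ → not eligible.

Supplemental Life Insurance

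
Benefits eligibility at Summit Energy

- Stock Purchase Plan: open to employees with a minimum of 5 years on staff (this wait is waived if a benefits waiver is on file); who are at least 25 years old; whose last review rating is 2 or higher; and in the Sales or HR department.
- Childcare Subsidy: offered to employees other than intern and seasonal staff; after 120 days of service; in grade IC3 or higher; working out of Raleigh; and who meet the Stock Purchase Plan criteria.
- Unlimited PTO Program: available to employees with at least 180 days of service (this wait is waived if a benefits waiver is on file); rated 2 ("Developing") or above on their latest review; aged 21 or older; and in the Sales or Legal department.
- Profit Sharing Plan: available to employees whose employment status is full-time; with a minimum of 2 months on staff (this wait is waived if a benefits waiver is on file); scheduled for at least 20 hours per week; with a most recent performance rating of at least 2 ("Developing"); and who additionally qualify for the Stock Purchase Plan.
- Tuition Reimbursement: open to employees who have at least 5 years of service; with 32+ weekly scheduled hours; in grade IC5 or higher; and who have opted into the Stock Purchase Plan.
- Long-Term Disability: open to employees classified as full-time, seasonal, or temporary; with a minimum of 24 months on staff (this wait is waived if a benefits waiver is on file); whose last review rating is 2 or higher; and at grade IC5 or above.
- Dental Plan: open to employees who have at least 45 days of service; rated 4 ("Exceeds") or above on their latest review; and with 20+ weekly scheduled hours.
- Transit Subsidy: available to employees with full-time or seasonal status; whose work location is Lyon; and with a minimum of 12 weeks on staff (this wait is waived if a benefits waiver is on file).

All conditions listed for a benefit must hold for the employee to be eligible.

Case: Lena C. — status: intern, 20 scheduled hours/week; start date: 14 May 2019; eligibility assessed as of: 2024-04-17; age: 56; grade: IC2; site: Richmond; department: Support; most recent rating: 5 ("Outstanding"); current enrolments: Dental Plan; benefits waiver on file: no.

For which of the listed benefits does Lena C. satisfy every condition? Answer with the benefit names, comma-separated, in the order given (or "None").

Dental Plan

Service from 14 May 2019 to 2024-04-17: 1800 days.
Stock Purchase Plan — no waiver, service 1800 days < 5 years (≈1825 days) ✗ → not eligible.
Childcare Subsidy — status intern ✗ (excluded) → not eligible.
Unlimited PTO Program — no waiver, service 1800 days ≥ 180 days ✓; rating 5 ≥ 2 ✓; age 56 ≥ 21 ✓; dept Support ✗ → not eligible.
Profit Sharing Plan — status intern ✗ (requires full-time) → not eligible.
Tuition Reimbursement — service 1800 days < 5 years (≈1825 days) ✗ → not eligible.
Long-Term Disability — status intern ✗ (requires full-time, seasonal, or temporary) → not eligible.
Dental Plan — service 1800 days ≥ 45 days ✓; rating 5 ≥ 4 ✓; 20 hrs/wk ≥ 20 ✓ → eligible.
Transit Subsidy — status intern ✗ (requires full-time or seasonal) → not eligible.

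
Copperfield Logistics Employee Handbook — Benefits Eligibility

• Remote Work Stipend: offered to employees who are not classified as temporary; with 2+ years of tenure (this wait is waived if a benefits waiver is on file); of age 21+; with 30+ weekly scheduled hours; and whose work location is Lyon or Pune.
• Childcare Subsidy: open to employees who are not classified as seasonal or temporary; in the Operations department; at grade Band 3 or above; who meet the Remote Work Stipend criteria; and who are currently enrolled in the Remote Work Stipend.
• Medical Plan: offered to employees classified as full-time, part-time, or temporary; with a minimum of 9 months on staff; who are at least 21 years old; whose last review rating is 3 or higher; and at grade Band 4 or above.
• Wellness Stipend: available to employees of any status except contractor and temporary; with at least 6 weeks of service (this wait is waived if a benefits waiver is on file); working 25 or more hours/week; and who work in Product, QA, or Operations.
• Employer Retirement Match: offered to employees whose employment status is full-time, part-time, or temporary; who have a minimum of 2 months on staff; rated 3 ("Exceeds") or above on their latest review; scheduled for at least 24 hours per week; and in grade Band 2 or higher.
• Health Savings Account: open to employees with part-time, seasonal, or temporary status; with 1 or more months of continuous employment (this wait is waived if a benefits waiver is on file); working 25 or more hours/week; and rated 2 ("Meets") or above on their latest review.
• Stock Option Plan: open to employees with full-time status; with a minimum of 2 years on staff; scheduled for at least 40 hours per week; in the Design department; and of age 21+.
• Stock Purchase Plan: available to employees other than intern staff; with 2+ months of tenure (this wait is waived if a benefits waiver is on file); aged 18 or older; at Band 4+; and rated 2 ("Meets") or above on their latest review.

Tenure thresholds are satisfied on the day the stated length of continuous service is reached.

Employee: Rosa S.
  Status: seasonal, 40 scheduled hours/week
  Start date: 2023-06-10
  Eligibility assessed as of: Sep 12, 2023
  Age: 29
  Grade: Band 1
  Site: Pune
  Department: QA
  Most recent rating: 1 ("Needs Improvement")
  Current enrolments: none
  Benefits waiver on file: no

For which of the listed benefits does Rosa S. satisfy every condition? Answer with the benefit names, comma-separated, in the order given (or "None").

Wellness Stipend

Service from 2023-06-10 to Sep 12, 2023: 94 days.
Remote Work Stipend — status seasonal ✓ (not excluded); no waiver, service 94 days < 2 years (≈730 days) ✗ → not eligible.
Childcare Subsidy — status seasonal ✗ (excluded) → not eligible.
Medical Plan — status seasonal ✗ (requires full-time, part-time, or temporary) → not eligible.
Wellness Stipend — status seasonal ✓ (not excluded); no waiver, service 94 days ≥ 6 weeks (≈42 days) ✓; 40 hrs/wk ≥ 25 ✓; dept QA ✓ → eligible.
Employer Retirement Match — status seasonal ✗ (requires full-time, part-time, or temporary) → not eligible.
Health Savings Account — status seasonal ✓; no waiver, service 94 days ≥ 1 month (≈30 days) ✓; 40 hrs/wk ≥ 25 ✓; rating 1 < 2 ✗ → not eligible.
Stock Option Plan — status seasonal ✗ (requires full-time) → not eligible.
Stock Purchase Plan — status seasonal ✓ (not excluded); no waiver, service 94 days ≥ 2 months (≈60 days) ✓; age 29 ≥ 18 ✓; grade Band 1 < Band 4 ✗ → not eligible.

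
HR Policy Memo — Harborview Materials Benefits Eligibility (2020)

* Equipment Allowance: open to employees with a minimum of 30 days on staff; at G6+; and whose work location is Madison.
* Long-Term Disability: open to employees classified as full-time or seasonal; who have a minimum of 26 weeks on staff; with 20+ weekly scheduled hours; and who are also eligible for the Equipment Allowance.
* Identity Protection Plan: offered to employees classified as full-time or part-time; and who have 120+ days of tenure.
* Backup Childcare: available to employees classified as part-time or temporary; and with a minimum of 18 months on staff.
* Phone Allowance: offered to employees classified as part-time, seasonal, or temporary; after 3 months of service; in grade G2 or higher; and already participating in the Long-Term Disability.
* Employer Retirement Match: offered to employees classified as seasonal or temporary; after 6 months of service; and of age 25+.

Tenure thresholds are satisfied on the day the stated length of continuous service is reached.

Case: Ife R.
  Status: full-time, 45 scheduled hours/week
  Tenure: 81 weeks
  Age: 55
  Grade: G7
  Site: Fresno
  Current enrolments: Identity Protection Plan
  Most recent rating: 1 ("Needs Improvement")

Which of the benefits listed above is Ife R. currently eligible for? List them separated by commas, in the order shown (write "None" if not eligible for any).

Equipment Allowance — service 81 weeks ≥ 30 days ✓; grade G7 ≥ G6 ✓; site Fresno ✗ (not Madison) → not eligible.
Long-Term Disability — status full-time ✓; service 81 weeks ≥ 26 weeks ✓; 45 hrs/wk ≥ 20 ✓; not eligible for Equipment Allowance ✗ → not eligible.
Identity Protection Plan — status full-time ✓; service 81 weeks ≥ 120 days ✓ → eligible.
Backup Childcare — status full-time ✗ (requires part-time or temporary) → not eligible.
Phone Allowance — status full-time ✗ (requires part-time, seasonal, or temporary) → not eligible.
Employer Retirement Match — status full-time ✗ (requires seasonal or temporary) → not eligible.

Identity Protection Plan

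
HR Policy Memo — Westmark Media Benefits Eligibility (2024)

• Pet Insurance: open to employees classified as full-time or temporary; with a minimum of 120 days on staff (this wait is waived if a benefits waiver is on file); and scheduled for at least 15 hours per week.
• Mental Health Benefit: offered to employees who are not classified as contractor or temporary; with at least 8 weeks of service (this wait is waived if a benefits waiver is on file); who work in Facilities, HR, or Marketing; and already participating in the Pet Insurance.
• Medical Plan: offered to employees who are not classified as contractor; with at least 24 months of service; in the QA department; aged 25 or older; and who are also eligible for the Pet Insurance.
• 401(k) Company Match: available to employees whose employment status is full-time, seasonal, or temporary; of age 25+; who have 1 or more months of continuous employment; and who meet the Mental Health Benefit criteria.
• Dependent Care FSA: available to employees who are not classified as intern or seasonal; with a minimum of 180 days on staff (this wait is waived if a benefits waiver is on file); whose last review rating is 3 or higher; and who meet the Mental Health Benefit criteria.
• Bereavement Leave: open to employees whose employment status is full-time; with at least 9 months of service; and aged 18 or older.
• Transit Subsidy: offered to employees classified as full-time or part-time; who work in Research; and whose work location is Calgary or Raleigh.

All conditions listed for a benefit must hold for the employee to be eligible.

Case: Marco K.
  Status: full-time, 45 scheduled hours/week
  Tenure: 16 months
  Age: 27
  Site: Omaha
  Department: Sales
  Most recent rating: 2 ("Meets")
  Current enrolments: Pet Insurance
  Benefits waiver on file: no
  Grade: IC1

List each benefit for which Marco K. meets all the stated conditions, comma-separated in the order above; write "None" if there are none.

Pet Insurance — status full-time ✓; no waiver, service 16 months ≥ 120 days ✓; 45 hrs/wk ≥ 15 ✓ → eligible.
Mental Health Benefit — status full-time ✓ (not excluded); no waiver, service 16 months ≥ 8 weeks (≈56 days) ✓; dept Sales ✗ → not eligible.
Medical Plan — status full-time ✓ (not excluded); service 16 months < 24 months ✗ → not eligible.
401(k) Company Match — status full-time ✓; age 27 ≥ 25 ✓; service 16 months ≥ 1 month ✓; not eligible for Mental Health Benefit ✗ → not eligible.
Dependent Care FSA — status full-time ✓ (not excluded); no waiver, service 16 months ≥ 180 days ✓; rating 2 < 3 ✗ → not eligible.
Bereavement Leave — status full-time ✓; service 16 months ≥ 9 months ✓; age 27 ≥ 18 ✓ → eligible.
Transit Subsidy — status full-time ✓; dept Sales ✗ → not eligible.

Pet Insurance, Bereavement Leave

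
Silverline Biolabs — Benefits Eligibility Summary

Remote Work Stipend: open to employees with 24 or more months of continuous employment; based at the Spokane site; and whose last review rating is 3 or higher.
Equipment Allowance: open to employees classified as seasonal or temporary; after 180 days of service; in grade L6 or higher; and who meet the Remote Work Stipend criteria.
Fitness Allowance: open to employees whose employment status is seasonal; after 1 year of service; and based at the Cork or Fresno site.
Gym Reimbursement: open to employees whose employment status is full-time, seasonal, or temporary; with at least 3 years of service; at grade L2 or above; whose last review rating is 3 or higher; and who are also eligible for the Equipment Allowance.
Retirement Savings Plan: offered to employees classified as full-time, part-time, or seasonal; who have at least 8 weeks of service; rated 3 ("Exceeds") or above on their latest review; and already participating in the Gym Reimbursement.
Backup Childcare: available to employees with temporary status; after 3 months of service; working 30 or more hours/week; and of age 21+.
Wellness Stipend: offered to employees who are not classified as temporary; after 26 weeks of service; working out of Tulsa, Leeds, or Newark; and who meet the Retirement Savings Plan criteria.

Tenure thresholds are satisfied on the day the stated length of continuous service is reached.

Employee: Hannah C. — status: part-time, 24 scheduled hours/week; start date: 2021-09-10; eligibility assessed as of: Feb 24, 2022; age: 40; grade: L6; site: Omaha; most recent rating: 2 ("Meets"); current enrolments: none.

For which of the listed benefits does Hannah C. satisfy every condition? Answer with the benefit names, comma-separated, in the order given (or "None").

Service from 2021-09-10 to Feb 24, 2022: 167 days.
Remote Work Stipend — service 167 days < 24 months (≈720 days) ✗ → not eligible.
Equipment Allowance — status part-time ✗ (requires seasonal or temporary) → not eligible.
Fitness Allowance — status part-time ✗ (requires seasonal) → not eligible.
Gym Reimbursement — status part-time ✗ (requires full-time, seasonal, or temporary) → not eligible.
Retirement Savings Plan — status part-time ✓; service 167 days ≥ 8 weeks (≈56 days) ✓; rating 2 < 3 ✗ → not eligible.
Backup Childcare — status part-time ✗ (requires temporary) → not eligible.
Wellness Stipend — status part-time ✓ (not excluded); service 167 days < 26 weeks (≈182 days) ✗ → not eligible.

None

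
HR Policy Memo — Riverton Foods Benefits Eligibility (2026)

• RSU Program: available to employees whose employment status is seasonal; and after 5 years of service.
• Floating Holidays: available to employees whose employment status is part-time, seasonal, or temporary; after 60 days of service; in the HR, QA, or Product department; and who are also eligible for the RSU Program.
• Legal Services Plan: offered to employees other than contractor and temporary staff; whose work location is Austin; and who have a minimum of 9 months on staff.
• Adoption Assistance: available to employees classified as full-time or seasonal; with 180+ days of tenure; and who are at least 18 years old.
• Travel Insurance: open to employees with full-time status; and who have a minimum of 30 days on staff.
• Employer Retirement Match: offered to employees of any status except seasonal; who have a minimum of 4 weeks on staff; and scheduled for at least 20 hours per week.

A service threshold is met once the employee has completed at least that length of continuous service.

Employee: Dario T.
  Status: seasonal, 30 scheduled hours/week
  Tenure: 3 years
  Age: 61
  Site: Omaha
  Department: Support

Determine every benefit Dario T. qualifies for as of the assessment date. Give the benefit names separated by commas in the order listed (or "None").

Adoption Assistance

RSU Program — status seasonal ✓; service 3 years < 5 years ✗ → not eligible.
Floating Holidays — status seasonal ✓; service 3 years ≥ 60 days ✓; dept Support ✗ → not eligible.
Legal Services Plan — status seasonal ✓ (not excluded); site Omaha ✗ (not Austin) → not eligible.
Adoption Assistance — status seasonal ✓; service 3 years ≥ 180 days ✓; age 61 ≥ 18 ✓ → eligible.
Travel Insurance — status seasonal ✗ (requires full-time) → not eligible.
Employer Retirement Match — status seasonal ✗ (excluded) → not eligible.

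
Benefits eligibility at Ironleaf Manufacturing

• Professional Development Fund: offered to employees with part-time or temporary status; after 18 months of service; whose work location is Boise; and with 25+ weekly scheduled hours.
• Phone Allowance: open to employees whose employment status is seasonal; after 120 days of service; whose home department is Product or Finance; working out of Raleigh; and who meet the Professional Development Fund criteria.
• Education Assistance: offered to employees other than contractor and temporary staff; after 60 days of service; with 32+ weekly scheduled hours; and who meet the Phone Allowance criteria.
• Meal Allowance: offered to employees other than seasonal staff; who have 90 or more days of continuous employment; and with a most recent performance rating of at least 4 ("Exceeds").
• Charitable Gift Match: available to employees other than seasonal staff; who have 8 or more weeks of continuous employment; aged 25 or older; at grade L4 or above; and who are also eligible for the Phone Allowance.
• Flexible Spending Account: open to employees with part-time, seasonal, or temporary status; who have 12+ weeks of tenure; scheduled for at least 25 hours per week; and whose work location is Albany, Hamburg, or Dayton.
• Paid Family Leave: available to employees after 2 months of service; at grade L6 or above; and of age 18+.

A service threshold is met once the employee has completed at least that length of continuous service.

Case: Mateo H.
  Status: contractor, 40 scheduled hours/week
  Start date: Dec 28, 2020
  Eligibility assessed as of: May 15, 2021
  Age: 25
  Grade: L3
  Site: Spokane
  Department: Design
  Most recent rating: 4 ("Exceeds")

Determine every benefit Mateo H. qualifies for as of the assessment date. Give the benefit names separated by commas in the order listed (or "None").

Meal Allowance

Service from Dec 28, 2020 to May 15, 2021: 138 days.
Professional Development Fund — status contractor ✗ (requires part-time or temporary) → not eligible.
Phone Allowance — status contractor ✗ (requires seasonal) → not eligible.
Education Assistance — status contractor ✗ (excluded) → not eligible.
Meal Allowance — status contractor ✓ (not excluded); service 138 days ≥ 90 days ✓; rating 4 ≥ 4 ✓ → eligible.
Charitable Gift Match — status contractor ✓ (not excluded); service 138 days ≥ 8 weeks (≈56 days) ✓; age 25 ≥ 25 ✓; grade L3 < L4 ✗ → not eligible.
Flexible Spending Account — status contractor ✗ (requires part-time, seasonal, or temporary) → not eligible.
Paid Family Leave — service 138 days ≥ 2 months (≈60 days) ✓; grade L3 < L6 ✗ → not eligible.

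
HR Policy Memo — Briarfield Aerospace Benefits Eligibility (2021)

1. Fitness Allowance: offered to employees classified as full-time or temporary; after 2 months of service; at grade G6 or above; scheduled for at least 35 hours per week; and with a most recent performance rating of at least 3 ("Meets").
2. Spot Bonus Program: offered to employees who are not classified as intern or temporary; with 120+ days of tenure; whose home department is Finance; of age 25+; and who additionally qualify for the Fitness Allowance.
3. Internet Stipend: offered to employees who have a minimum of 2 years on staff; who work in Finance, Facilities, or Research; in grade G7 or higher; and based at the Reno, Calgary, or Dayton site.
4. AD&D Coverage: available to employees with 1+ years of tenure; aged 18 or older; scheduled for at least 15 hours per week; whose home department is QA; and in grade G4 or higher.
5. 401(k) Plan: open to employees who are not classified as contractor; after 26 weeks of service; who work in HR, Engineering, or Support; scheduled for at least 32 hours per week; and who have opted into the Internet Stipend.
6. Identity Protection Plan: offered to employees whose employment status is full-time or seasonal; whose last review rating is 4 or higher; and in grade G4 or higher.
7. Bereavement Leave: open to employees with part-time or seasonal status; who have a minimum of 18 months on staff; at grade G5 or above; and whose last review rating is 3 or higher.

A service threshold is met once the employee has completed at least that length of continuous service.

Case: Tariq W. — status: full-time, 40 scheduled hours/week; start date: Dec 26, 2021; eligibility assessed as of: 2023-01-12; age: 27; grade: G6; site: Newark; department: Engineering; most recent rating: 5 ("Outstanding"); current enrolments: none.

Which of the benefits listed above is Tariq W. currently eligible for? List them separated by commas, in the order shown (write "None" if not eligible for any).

Service from Dec 26, 2021 to 2023-01-12: 382 days.
Fitness Allowance — status full-time ✓; service 382 days ≥ 2 months (≈60 days) ✓; grade G6 ≥ G6 ✓; 40 hrs/wk ≥ 35 ✓; rating 5 ≥ 3 ✓ → eligible.
Spot Bonus Program — status full-time ✓ (not excluded); service 382 days ≥ 120 days ✓; dept Engineering ✗ → not eligible.
Internet Stipend — service 382 days < 2 years (≈730 days) ✗ → not eligible.
AD&D Coverage — service 382 days ≥ 1 year (≈365 days) ✓; age 27 ≥ 18 ✓; 40 hrs/wk ≥ 15 ✓; dept Engineering ✗ → not eligible.
401(k) Plan — status full-time ✓ (not excluded); service 382 days ≥ 26 weeks (≈182 days) ✓; dept Engineering ✓; 40 hrs/wk ≥ 32 ✓; not enrolled in Internet Stipend ✗ → not eligible.
Identity Protection Plan — status full-time ✓; rating 5 ≥ 4 ✓; grade G6 ≥ G4 ✓ → eligible.
Bereavement Leave — status full-time ✗ (requires part-time or seasonal) → not eligible.

Fitness Allowance, Identity Protection Plan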